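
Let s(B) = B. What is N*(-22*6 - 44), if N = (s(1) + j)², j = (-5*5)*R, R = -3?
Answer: -1016576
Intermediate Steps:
j = 75 (j = -5*5*(-3) = -25*(-3) = 75)
N = 5776 (N = (1 + 75)² = 76² = 5776)
N*(-22*6 - 44) = 5776*(-22*6 - 44) = 5776*(-132 - 44) = 5776*(-176) = -1016576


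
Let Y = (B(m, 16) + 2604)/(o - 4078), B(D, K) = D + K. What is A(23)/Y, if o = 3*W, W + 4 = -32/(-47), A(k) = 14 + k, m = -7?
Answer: -7108958/122811 ≈ -57.885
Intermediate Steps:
W = -156/47 (W = -4 - 32/(-47) = -4 - 32*(-1/47) = -4 + 32/47 = -156/47 ≈ -3.3191)
o = -468/47 (o = 3*(-156/47) = -468/47 ≈ -9.9574)
Y = -122811/192134 (Y = ((-7 + 16) + 2604)/(-468/47 - 4078) = (9 + 2604)/(-192134/47) = 2613*(-47/192134) = -122811/192134 ≈ -0.63919)
A(23)/Y = (14 + 23)/(-122811/192134) = 37*(-192134/122811) = -7108958/122811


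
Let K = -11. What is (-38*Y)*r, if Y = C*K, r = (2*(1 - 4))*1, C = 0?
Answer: 0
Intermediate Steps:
r = -6 (r = (2*(-3))*1 = -6*1 = -6)
Y = 0 (Y = 0*(-11) = 0)
(-38*Y)*r = -38*0*(-6) = 0*(-6) = 0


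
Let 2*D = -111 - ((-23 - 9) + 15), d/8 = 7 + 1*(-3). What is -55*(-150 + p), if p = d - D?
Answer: 3905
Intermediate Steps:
d = 32 (d = 8*(7 + 1*(-3)) = 8*(7 - 3) = 8*4 = 32)
D = -47 (D = (-111 - ((-23 - 9) + 15))/2 = (-111 - (-32 + 15))/2 = (-111 - 1*(-17))/2 = (-111 + 17)/2 = (1/2)*(-94) = -47)
p = 79 (p = 32 - 1*(-47) = 32 + 47 = 79)
-55*(-150 + p) = -55*(-150 + 79) = -55*(-71) = 3905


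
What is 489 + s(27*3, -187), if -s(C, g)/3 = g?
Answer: 1050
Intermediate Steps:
s(C, g) = -3*g
489 + s(27*3, -187) = 489 - 3*(-187) = 489 + 561 = 1050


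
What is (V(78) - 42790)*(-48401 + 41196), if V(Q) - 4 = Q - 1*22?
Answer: 307869650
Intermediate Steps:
V(Q) = -18 + Q (V(Q) = 4 + (Q - 1*22) = 4 + (Q - 22) = 4 + (-22 + Q) = -18 + Q)
(V(78) - 42790)*(-48401 + 41196) = ((-18 + 78) - 42790)*(-48401 + 41196) = (60 - 42790)*(-7205) = -42730*(-7205) = 307869650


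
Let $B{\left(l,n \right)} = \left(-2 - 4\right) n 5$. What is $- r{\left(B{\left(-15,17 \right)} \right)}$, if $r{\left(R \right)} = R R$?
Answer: $-260100$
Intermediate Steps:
$B{\left(l,n \right)} = - 30 n$ ($B{\left(l,n \right)} = - 6 n 5 = - 30 n$)
$r{\left(R \right)} = R^{2}$
$- r{\left(B{\left(-15,17 \right)} \right)} = - \left(\left(-30\right) 17\right)^{2} = - \left(-510\right)^{2} = \left(-1\right) 260100 = -260100$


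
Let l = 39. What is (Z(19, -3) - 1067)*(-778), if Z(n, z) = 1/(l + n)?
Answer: 24073265/29 ≈ 8.3011e+5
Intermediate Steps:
Z(n, z) = 1/(39 + n)
(Z(19, -3) - 1067)*(-778) = (1/(39 + 19) - 1067)*(-778) = (1/58 - 1067)*(-778) = -61885/58*(-778) = 24073265/29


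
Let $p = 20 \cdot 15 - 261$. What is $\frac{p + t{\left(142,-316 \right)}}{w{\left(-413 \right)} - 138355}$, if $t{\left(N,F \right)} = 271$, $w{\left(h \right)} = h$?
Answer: $- \frac{155}{69384} \approx -0.0022339$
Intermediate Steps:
$p = 39$ ($p = 300 - 261 = 39$)
$\frac{p + t{\left(142,-316 \right)}}{w{\left(-413 \right)} - 138355} = \frac{39 + 271}{-413 - 138355} = \frac{310}{-138768} = 310 \left(- \frac{1}{138768}\right) = - \frac{155}{69384}$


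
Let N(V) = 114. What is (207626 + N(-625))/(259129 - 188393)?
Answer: 51935/17684 ≈ 2.9368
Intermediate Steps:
(207626 + N(-625))/(259129 - 188393) = (207626 + 114)/(259129 - 188393) = 207740/70736 = 207740*(1/70736) = 51935/17684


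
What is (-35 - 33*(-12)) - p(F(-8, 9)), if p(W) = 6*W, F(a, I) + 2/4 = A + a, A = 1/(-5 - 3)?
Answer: 1651/4 ≈ 412.75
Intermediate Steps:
A = -⅛ (A = 1/(-8) = -⅛ ≈ -0.12500)
F(a, I) = -5/8 + a (F(a, I) = -½ + (-⅛ + a) = -5/8 + a)
(-35 - 33*(-12)) - p(F(-8, 9)) = (-35 - 33*(-12)) - 6*(-5/8 - 8) = (-35 + 396) - 6*(-69)/8 = 361 - 1*(-207/4) = 361 + 207/4 = 1651/4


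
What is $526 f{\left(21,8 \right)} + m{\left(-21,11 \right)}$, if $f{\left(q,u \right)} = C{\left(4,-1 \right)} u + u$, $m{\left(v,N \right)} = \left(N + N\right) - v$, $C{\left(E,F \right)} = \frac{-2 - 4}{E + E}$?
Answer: $1095$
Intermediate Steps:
$C{\left(E,F \right)} = - \frac{3}{E}$ ($C{\left(E,F \right)} = - \frac{6}{2 E} = - 6 \frac{1}{2 E} = - \frac{3}{E}$)
$m{\left(v,N \right)} = - v + 2 N$ ($m{\left(v,N \right)} = 2 N - v = - v + 2 N$)
$f{\left(q,u \right)} = \frac{u}{4}$ ($f{\left(q,u \right)} = - \frac{3}{4} u + u = \left(-3\right) \frac{1}{4} u + u = - \frac{3 u}{4} + u = \frac{u}{4}$)
$526 f{\left(21,8 \right)} + m{\left(-21,11 \right)} = 526 \cdot \frac{1}{4} \cdot 8 + \left(\left(-1\right) \left(-21\right) + 2 \cdot 11\right) = 526 \cdot 2 + \left(21 + 22\right) = 1052 + 43 = 1095$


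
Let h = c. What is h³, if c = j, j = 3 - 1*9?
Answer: -216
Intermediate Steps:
j = -6 (j = 3 - 9 = -6)
c = -6
h = -6
h³ = (-6)³ = -216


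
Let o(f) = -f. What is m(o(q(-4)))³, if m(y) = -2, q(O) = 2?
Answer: -8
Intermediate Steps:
m(o(q(-4)))³ = (-2)³ = -8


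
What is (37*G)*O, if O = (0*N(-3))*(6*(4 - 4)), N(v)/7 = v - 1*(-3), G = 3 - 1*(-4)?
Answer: 0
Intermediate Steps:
G = 7 (G = 3 + 4 = 7)
N(v) = 21 + 7*v (N(v) = 7*(v - 1*(-3)) = 7*(v + 3) = 7*(3 + v) = 21 + 7*v)
O = 0 (O = (0*(21 + 7*(-3)))*(6*(4 - 4)) = (0*(21 - 21))*(6*0) = (0*0)*0 = 0*0 = 0)
(37*G)*O = (37*7)*0 = 259*0 = 0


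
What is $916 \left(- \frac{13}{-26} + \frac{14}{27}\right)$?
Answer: $\frac{25190}{27} \approx 932.96$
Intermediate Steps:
$916 \left(- \frac{13}{-26} + \frac{14}{27}\right) = 916 \left(\left(-13\right) \left(- \frac{1}{26}\right) + 14 \cdot \frac{1}{27}\right) = 916 \left(\frac{1}{2} + \frac{14}{27}\right) = 916 \cdot \frac{55}{54} = \frac{25190}{27}$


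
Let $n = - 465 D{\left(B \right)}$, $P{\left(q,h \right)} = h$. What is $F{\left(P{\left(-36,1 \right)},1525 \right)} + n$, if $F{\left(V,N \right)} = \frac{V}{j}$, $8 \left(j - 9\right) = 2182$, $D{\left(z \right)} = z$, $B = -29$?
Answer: $\frac{15197599}{1127} \approx 13485.0$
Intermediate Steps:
$j = \frac{1127}{4}$ ($j = 9 + \frac{1}{8} \cdot 2182 = 9 + \frac{1091}{4} = \frac{1127}{4} \approx 281.75$)
$n = 13485$ ($n = \left(-465\right) \left(-29\right) = 13485$)
$F{\left(V,N \right)} = \frac{4 V}{1127}$ ($F{\left(V,N \right)} = \frac{V}{\frac{1127}{4}} = V \frac{4}{1127} = \frac{4 V}{1127}$)
$F{\left(P{\left(-36,1 \right)},1525 \right)} + n = \frac{4}{1127} \cdot 1 + 13485 = \frac{4}{1127} + 13485 = \frac{15197599}{1127}$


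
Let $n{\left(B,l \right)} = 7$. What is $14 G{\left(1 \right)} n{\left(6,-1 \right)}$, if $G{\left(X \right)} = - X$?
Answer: $-98$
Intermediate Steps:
$14 G{\left(1 \right)} n{\left(6,-1 \right)} = 14 \left(\left(-1\right) 1\right) 7 = 14 \left(-1\right) 7 = \left(-14\right) 7 = -98$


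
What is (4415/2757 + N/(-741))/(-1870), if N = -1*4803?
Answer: -2752231/636715365 ≈ -0.0043225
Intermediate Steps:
N = -4803
(4415/2757 + N/(-741))/(-1870) = (4415/2757 - 4803/(-741))/(-1870) = (4415*(1/2757) - 4803*(-1/741))*(-1/1870) = (4415/2757 + 1601/247)*(-1/1870) = (5504462/680979)*(-1/1870) = -2752231/636715365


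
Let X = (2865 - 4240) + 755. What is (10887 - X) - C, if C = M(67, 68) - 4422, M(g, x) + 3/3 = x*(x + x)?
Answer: 6682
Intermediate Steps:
M(g, x) = -1 + 2*x² (M(g, x) = -1 + x*(x + x) = -1 + x*(2*x) = -1 + 2*x²)
X = -620 (X = -1375 + 755 = -620)
C = 4825 (C = (-1 + 2*68²) - 4422 = (-1 + 2*4624) - 4422 = (-1 + 9248) - 4422 = 9247 - 4422 = 4825)
(10887 - X) - C = (10887 - 1*(-620)) - 1*4825 = (10887 + 620) - 4825 = 11507 - 4825 = 6682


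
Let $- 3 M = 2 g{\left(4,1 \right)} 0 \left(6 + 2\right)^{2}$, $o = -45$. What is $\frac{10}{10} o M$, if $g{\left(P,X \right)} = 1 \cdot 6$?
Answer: $0$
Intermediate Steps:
$g{\left(P,X \right)} = 6$
$M = 0$ ($M = - \frac{2 \cdot 6 \cdot 0 \left(6 + 2\right)^{2}}{3} = - \frac{2 \cdot 0 \cdot 8^{2}}{3} = - \frac{2 \cdot 0 \cdot 64}{3} = - \frac{2 \cdot 0}{3} = \left(- \frac{1}{3}\right) 0 = 0$)
$\frac{10}{10} o M = \frac{10}{10} \left(-45\right) 0 = 10 \cdot \frac{1}{10} \left(-45\right) 0 = 1 \left(-45\right) 0 = \left(-45\right) 0 = 0$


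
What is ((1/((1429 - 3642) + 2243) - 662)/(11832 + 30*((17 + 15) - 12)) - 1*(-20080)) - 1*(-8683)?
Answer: 1532489803/53280 ≈ 28763.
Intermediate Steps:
((1/((1429 - 3642) + 2243) - 662)/(11832 + 30*((17 + 15) - 12)) - 1*(-20080)) - 1*(-8683) = ((1/(-2213 + 2243) - 662)/(11832 + 30*(32 - 12)) + 20080) + 8683 = ((1/30 - 662)/(11832 + 30*20) + 20080) + 8683 = ((1/30 - 662)/(11832 + 600) + 20080) + 8683 = (-19859/30/12432 + 20080) + 8683 = (-19859/30*1/12432 + 20080) + 8683 = (-2837/53280 + 20080) + 8683 = 1069859563/53280 + 8683 = 1532489803/53280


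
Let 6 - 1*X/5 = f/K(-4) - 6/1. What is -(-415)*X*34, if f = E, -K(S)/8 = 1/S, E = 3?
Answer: 740775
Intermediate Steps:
K(S) = -8/S
f = 3
X = 105/2 (X = 30 - 5*(3/((-8/(-4))) - 6/1) = 30 - 5*(3/((-8*(-1/4))) - 6*1) = 30 - 5*(3/2 - 6) = 30 - 5*(-9/2) = 30 + 45/2 = 105/2 ≈ 52.500)
-(-415)*X*34 = -(-415)*105/2*34 = -83*(-525/2)*34 = (43575/2)*34 = 740775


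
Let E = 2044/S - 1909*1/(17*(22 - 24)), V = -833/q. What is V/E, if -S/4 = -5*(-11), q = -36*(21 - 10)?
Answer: 70805/1577178 ≈ 0.044894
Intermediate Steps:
q = -396 (q = -36*11 = -396)
S = -220 (S = -(-20)*(-11) = -4*55 = -220)
V = 833/396 (V = -833/(-396) = -833*(-1/396) = 833/396 ≈ 2.1035)
E = 87621/1870 (E = 2044/(-220) - 1909*1/(17*(22 - 24)) = 2044*(-1/220) - 1909/(17*(-2)) = -511/55 - 1909/(-34) = -511/55 - 1909*(-1/34) = -511/55 + 1909/34 = 87621/1870 ≈ 46.856)
V/E = 833/(396*(87621/1870)) = (833/396)*(1870/87621) = 70805/1577178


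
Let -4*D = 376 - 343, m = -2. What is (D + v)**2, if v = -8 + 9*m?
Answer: 18769/16 ≈ 1173.1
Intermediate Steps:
v = -26 (v = -8 + 9*(-2) = -8 - 18 = -26)
D = -33/4 (D = -(376 - 343)/4 = -1/4*33 = -33/4 ≈ -8.2500)
(D + v)**2 = (-33/4 - 26)**2 = (-137/4)**2 = 18769/16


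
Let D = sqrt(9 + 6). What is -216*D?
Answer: -216*sqrt(15) ≈ -836.56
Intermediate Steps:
D = sqrt(15) ≈ 3.8730
-216*D = -216*sqrt(15)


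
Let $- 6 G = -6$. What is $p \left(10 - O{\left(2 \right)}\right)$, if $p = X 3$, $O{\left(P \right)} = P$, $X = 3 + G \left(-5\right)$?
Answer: $-48$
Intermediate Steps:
$G = 1$ ($G = \left(- \frac{1}{6}\right) \left(-6\right) = 1$)
$X = -2$ ($X = 3 + 1 \left(-5\right) = 3 - 5 = -2$)
$p = -6$ ($p = \left(-2\right) 3 = -6$)
$p \left(10 - O{\left(2 \right)}\right) = - 6 \left(10 - 2\right) = \left(-6\right) 8 = -48$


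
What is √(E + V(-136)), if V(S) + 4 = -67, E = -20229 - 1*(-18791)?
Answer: I*√1509 ≈ 38.846*I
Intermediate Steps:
E = -1438 (E = -20229 + 18791 = -1438)
V(S) = -71 (V(S) = -4 - 67 = -71)
√(E + V(-136)) = √(-1438 - 71) = √(-1509) = I*√1509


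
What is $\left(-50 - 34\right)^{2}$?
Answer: $7056$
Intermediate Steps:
$\left(-50 - 34\right)^{2} = \left(-84\right)^{2} = 7056$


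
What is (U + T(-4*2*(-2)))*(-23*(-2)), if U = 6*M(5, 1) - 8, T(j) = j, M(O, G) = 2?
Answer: 920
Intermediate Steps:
U = 4 (U = 6*2 - 8 = 12 - 8 = 4)
(U + T(-4*2*(-2)))*(-23*(-2)) = (4 - 4*2*(-2))*(-23*(-2)) = (4 - 8*(-2))*46 = (4 + 16)*46 = 20*46 = 920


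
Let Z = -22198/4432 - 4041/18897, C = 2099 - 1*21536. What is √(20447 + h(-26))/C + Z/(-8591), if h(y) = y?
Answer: 72897553/119918195144 - √2269/6479 ≈ -0.0067442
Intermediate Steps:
C = -19437 (C = 2099 - 21536 = -19437)
Z = -72897553/13958584 (Z = -22198*1/4432 - 4041*1/18897 = -11099/2216 - 1347/6299 = -72897553/13958584 ≈ -5.2224)
√(20447 + h(-26))/C + Z/(-8591) = √(20447 - 26)/(-19437) - 72897553/13958584/(-8591) = √20421*(-1/19437) - 72897553/13958584*(-1/8591) = (3*√2269)*(-1/19437) + 72897553/119918195144 = -√2269/6479 + 72897553/119918195144 = 72897553/119918195144 - √2269/6479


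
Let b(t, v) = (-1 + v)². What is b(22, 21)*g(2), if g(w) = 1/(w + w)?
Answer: 100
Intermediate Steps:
g(w) = 1/(2*w)
b(22, 21)*g(2) = (-1 + 21)²*((½)/2) = 20²*((½)*(½)) = 400*(¼) = 100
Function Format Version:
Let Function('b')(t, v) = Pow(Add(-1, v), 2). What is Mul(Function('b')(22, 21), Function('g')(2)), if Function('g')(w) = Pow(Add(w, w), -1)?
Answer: 100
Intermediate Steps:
Function('g')(w) = Mul(Rational(1, 2), Pow(w, -1)) (Function('g')(w) = Pow(Mul(2, w), -1) = Mul(Rational(1, 2), Pow(w, -1)))
Mul(Function('b')(22, 21), Function('g')(2)) = Mul(Pow(Add(-1, 21), 2), Mul(Rational(1, 2), Pow(2, -1))) = Mul(Pow(20, 2), Mul(Rational(1, 2), Rational(1, 2))) = Mul(400, Rational(1, 4)) = 100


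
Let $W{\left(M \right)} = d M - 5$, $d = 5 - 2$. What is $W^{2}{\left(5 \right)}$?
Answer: $100$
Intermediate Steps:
$d = 3$
$W{\left(M \right)} = -5 + 3 M$ ($W{\left(M \right)} = 3 M - 5 = -5 + 3 M$)
$W^{2}{\left(5 \right)} = \left(-5 + 3 \cdot 5\right)^{2} = \left(-5 + 15\right)^{2} = 10^{2} = 100$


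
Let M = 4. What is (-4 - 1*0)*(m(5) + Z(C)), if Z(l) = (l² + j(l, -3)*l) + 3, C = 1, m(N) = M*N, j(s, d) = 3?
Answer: -108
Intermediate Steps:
m(N) = 4*N
Z(l) = 3 + l² + 3*l (Z(l) = (l² + 3*l) + 3 = 3 + l² + 3*l)
(-4 - 1*0)*(m(5) + Z(C)) = (-4 - 1*0)*(4*5 + (3 + 1² + 3*1)) = (-4 + 0)*(20 + (3 + 1 + 3)) = -4*(20 + 7) = -4*27 = -108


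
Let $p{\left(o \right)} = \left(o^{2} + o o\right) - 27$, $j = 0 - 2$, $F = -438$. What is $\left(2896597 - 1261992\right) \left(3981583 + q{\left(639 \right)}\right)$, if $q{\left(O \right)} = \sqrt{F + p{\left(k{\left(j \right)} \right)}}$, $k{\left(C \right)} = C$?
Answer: $6508315479715 + 1634605 i \sqrt{457} \approx 6.5083 \cdot 10^{12} + 3.4944 \cdot 10^{7} i$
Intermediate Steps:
$j = -2$
$p{\left(o \right)} = -27 + 2 o^{2}$ ($p{\left(o \right)} = \left(o^{2} + o^{2}\right) - 27 = 2 o^{2} - 27 = -27 + 2 o^{2}$)
$q{\left(O \right)} = i \sqrt{457}$ ($q{\left(O \right)} = \sqrt{-438 - \left(27 - 2 \left(-2\right)^{2}\right)} = \sqrt{-438 + \left(-27 + 2 \cdot 4\right)} = \sqrt{-438 + \left(-27 + 8\right)} = \sqrt{-438 - 19} = \sqrt{-457} = i \sqrt{457}$)
$\left(2896597 - 1261992\right) \left(3981583 + q{\left(639 \right)}\right) = \left(2896597 - 1261992\right) \left(3981583 + i \sqrt{457}\right) = 1634605 \left(3981583 + i \sqrt{457}\right) = 6508315479715 + 1634605 i \sqrt{457}$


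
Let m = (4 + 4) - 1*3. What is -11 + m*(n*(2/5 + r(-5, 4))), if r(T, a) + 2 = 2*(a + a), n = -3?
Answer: -227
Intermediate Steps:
r(T, a) = -2 + 4*a (r(T, a) = -2 + 2*(a + a) = -2 + 2*(2*a) = -2 + 4*a)
m = 5 (m = 8 - 3 = 5)
-11 + m*(n*(2/5 + r(-5, 4))) = -11 + 5*(-3*(2/5 + (-2 + 4*4))) = -11 + 5*(-3*(2*(⅕) + (-2 + 16))) = -11 + 5*(-3*(⅖ + 14)) = -11 + 5*(-3*72/5) = -11 + 5*(-216/5) = -11 - 216 = -227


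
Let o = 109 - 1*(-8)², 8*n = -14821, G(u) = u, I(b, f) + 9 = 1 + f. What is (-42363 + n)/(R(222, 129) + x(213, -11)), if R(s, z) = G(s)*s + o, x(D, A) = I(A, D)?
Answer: -353725/396272 ≈ -0.89263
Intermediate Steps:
I(b, f) = -8 + f (I(b, f) = -9 + (1 + f) = -8 + f)
x(D, A) = -8 + D
n = -14821/8 (n = (⅛)*(-14821) = -14821/8 ≈ -1852.6)
o = 45 (o = 109 - 1*64 = 109 - 64 = 45)
R(s, z) = 45 + s² (R(s, z) = s*s + 45 = s² + 45 = 45 + s²)
(-42363 + n)/(R(222, 129) + x(213, -11)) = (-42363 - 14821/8)/((45 + 222²) + (-8 + 213)) = -353725/(8*((45 + 49284) + 205)) = -353725/(8*(49329 + 205)) = -353725/8/49534 = -353725/8*1/49534 = -353725/396272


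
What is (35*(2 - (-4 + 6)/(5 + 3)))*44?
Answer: 2695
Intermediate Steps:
(35*(2 - (-4 + 6)/(5 + 3)))*44 = (35*(2 - 2/8))*44 = (35*(2 - 1*¼))*44 = (35*(2 - ¼))*44 = (35*(7/4))*44 = (245/4)*44 = 2695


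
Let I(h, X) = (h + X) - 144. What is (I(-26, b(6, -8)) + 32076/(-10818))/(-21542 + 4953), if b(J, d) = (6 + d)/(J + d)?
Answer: 103351/9969989 ≈ 0.010366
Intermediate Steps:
b(J, d) = (6 + d)/(J + d)
I(h, X) = -144 + X + h (I(h, X) = (X + h) - 144 = -144 + X + h)
(I(-26, b(6, -8)) + 32076/(-10818))/(-21542 + 4953) = ((-144 + (6 - 8)/(6 - 8) - 26) + 32076/(-10818))/(-21542 + 4953) = ((-144 - 2/(-2) - 26) + 32076*(-1/10818))/(-16589) = ((-144 - ½*(-2) - 26) - 1782/601)*(-1/16589) = ((-144 + 1 - 26) - 1782/601)*(-1/16589) = (-169 - 1782/601)*(-1/16589) = -103351/601*(-1/16589) = 103351/9969989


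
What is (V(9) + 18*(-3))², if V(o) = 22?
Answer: 1024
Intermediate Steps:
(V(9) + 18*(-3))² = (22 + 18*(-3))² = (22 - 54)² = (-32)² = 1024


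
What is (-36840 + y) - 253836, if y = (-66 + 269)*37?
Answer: -283165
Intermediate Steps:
y = 7511 (y = 203*37 = 7511)
(-36840 + y) - 253836 = (-36840 + 7511) - 253836 = -29329 - 253836 = -283165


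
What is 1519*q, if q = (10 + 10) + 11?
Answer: 47089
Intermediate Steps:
q = 31 (q = 20 + 11 = 31)
1519*q = 1519*31 = 47089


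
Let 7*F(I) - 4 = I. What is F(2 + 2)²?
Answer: 64/49 ≈ 1.3061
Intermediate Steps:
F(I) = 4/7 + I/7
F(2 + 2)² = (4/7 + (2 + 2)/7)² = (4/7 + (⅐)*4)² = (4/7 + 4/7)² = (8/7)² = 64/49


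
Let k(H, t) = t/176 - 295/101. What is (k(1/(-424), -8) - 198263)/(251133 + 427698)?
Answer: -6204887/21244542 ≈ -0.29207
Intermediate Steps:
k(H, t) = -295/101 + t/176 (k(H, t) = t*(1/176) - 295*1/101 = t/176 - 295/101 = -295/101 + t/176)
(k(1/(-424), -8) - 198263)/(251133 + 427698) = ((-295/101 + (1/176)*(-8)) - 198263)/(251133 + 427698) = ((-295/101 - 1/22) - 198263)/678831 = (-6591/2222 - 198263)*(1/678831) = -440546977/2222*1/678831 = -6204887/21244542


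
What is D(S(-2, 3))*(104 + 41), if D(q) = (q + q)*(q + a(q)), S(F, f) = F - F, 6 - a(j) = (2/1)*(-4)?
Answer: 0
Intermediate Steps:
a(j) = 14 (a(j) = 6 - 2/1*(-4) = 6 - 2*1*(-4) = 6 - 2*(-4) = 6 - 1*(-8) = 6 + 8 = 14)
S(F, f) = 0
D(q) = 2*q*(14 + q) (D(q) = (q + q)*(q + 14) = (2*q)*(14 + q) = 2*q*(14 + q))
D(S(-2, 3))*(104 + 41) = (2*0*(14 + 0))*(104 + 41) = (2*0*14)*145 = 0*145 = 0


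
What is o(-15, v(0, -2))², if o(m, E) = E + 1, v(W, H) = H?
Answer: 1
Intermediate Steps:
o(m, E) = 1 + E
o(-15, v(0, -2))² = (1 - 2)² = (-1)² = 1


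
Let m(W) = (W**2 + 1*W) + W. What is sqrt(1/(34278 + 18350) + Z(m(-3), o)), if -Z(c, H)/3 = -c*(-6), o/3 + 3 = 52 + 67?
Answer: I*sqrt(37391023027)/26314 ≈ 7.3485*I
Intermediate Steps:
o = 348 (o = -9 + 3*(52 + 67) = -9 + 3*119 = -9 + 357 = 348)
m(W) = W**2 + 2*W (m(W) = (W**2 + W) + W = (W + W**2) + W = W**2 + 2*W)
Z(c, H) = -18*c (Z(c, H) = -3*(-c)*(-6) = -18*c)
sqrt(1/(34278 + 18350) + Z(m(-3), o)) = sqrt(1/(34278 + 18350) - (-54)*(2 - 3)) = sqrt(1/52628 - (-54)*(-1)) = sqrt(1/52628 - 18*3) = sqrt(1/52628 - 54) = sqrt(-2841911/52628) = I*sqrt(37391023027)/26314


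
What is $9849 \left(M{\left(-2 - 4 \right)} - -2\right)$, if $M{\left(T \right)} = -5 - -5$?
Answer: $19698$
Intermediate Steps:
$M{\left(T \right)} = 0$ ($M{\left(T \right)} = -5 + 5 = 0$)
$9849 \left(M{\left(-2 - 4 \right)} - -2\right) = 9849 \left(0 - -2\right) = 9849 \left(0 + 2\right) = 9849 \cdot 2 = 19698$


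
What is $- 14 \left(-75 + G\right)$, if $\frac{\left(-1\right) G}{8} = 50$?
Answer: $6650$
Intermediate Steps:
$G = -400$ ($G = \left(-8\right) 50 = -400$)
$- 14 \left(-75 + G\right) = - 14 \left(-75 - 400\right) = \left(-14\right) \left(-475\right) = 6650$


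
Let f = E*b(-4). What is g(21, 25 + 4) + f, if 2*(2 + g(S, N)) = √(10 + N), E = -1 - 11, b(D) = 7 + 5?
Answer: -146 + √39/2 ≈ -142.88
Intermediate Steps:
b(D) = 12
E = -12
g(S, N) = -2 + √(10 + N)/2
f = -144 (f = -12*12 = -144)
g(21, 25 + 4) + f = (-2 + √(10 + (25 + 4))/2) - 144 = (-2 + √(10 + 29)/2) - 144 = (-2 + √39/2) - 144 = -146 + √39/2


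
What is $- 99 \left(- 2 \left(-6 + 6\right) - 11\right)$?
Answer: $1089$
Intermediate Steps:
$- 99 \left(- 2 \left(-6 + 6\right) - 11\right) = - 99 \left(\left(-2\right) 0 - 11\right) = - 99 \left(0 - 11\right) = \left(-99\right) \left(-11\right) = 1089$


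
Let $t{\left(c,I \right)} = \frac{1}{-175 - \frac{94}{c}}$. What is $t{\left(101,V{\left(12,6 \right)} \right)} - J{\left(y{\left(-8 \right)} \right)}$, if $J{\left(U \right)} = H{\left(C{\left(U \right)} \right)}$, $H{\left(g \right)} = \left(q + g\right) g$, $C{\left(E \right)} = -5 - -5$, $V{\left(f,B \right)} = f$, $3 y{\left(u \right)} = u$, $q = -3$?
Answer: $- \frac{101}{17769} \approx -0.0056841$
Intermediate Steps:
$y{\left(u \right)} = \frac{u}{3}$
$C{\left(E \right)} = 0$ ($C{\left(E \right)} = -5 + 5 = 0$)
$H{\left(g \right)} = g \left(-3 + g\right)$ ($H{\left(g \right)} = \left(-3 + g\right) g = g \left(-3 + g\right)$)
$J{\left(U \right)} = 0$ ($J{\left(U \right)} = 0 \left(-3 + 0\right) = 0 \left(-3\right) = 0$)
$t{\left(101,V{\left(12,6 \right)} \right)} - J{\left(y{\left(-8 \right)} \right)} = \left(-1\right) 101 \frac{1}{94 + 175 \cdot 101} - 0 = \left(-1\right) 101 \frac{1}{94 + 17675} + 0 = \left(-1\right) 101 \cdot \frac{1}{17769} + 0 = - \frac{101}{17769} + 0 = - \frac{101}{17769}$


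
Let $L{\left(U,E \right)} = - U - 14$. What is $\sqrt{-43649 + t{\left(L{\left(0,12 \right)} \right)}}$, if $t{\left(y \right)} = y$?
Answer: $i \sqrt{43663} \approx 208.96 i$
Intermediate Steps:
$L{\left(U,E \right)} = -14 - U$
$\sqrt{-43649 + t{\left(L{\left(0,12 \right)} \right)}} = \sqrt{-43649 - 14} = \sqrt{-43663} = i \sqrt{43663}$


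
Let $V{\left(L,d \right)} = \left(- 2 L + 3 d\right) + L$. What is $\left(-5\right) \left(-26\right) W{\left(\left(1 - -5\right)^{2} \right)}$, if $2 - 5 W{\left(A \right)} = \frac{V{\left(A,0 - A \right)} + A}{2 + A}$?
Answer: $\frac{2392}{19} \approx 125.89$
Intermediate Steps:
$V{\left(L,d \right)} = - L + 3 d$
$W{\left(A \right)} = \frac{2}{5} + \frac{3 A}{5 \left(2 + A\right)}$ ($W{\left(A \right)} = \frac{2}{5} - \frac{\left(\left(- A + 3 \left(0 - A\right)\right) + A\right) \frac{1}{2 + A}}{5} = \frac{2}{5} - \frac{\left(\left(- A + 3 \left(- A\right)\right) + A\right) \frac{1}{2 + A}}{5} = \frac{2}{5} - \frac{\left(\left(- A - 3 A\right) + A\right) \frac{1}{2 + A}}{5} = \frac{2}{5} - \frac{\left(- 4 A + A\right) \frac{1}{2 + A}}{5} = \frac{2}{5} - \frac{- 3 A \frac{1}{2 + A}}{5} = \frac{2}{5} - \frac{\left(-3\right) A \frac{1}{2 + A}}{5} = \frac{2}{5} + \frac{3 A}{5 \left(2 + A\right)}$)
$\left(-5\right) \left(-26\right) W{\left(\left(1 - -5\right)^{2} \right)} = \left(-5\right) \left(-26\right) \frac{\frac{4}{5} + \left(1 - -5\right)^{2}}{2 + \left(1 - -5\right)^{2}} = 130 \frac{\frac{4}{5} + \left(1 + 5\right)^{2}}{2 + \left(1 + 5\right)^{2}} = 130 \frac{\frac{4}{5} + 6^{2}}{2 + 6^{2}} = 130 \frac{\frac{4}{5} + 36}{2 + 36} = 130 \cdot \frac{1}{38} \cdot \frac{184}{5} = 130 \cdot \frac{92}{95} = \frac{2392}{19}$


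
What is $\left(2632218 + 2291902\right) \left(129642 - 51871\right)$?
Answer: $382953736520$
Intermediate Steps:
$\left(2632218 + 2291902\right) \left(129642 - 51871\right) = 4924120 \cdot 77771 = 382953736520$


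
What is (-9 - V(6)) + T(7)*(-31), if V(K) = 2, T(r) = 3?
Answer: -104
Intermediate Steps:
(-9 - V(6)) + T(7)*(-31) = (-9 - 1*2) + 3*(-31) = (-9 - 2) - 93 = -11 - 93 = -104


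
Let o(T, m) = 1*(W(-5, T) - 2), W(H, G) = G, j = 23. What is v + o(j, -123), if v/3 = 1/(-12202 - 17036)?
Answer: 204665/9746 ≈ 21.000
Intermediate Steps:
v = -1/9746 (v = 3/(-12202 - 17036) = 3/(-29238) = 3*(-1/29238) = -1/9746 ≈ -0.00010261)
o(T, m) = -2 + T (o(T, m) = 1*(T - 2) = 1*(-2 + T) = -2 + T)
v + o(j, -123) = -1/9746 + (-2 + 23) = -1/9746 + 21 = 204665/9746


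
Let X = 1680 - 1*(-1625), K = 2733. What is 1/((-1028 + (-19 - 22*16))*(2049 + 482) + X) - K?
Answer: -9668162413/3537564 ≈ -2733.0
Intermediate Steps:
X = 3305 (X = 1680 + 1625 = 3305)
1/((-1028 + (-19 - 22*16))*(2049 + 482) + X) - K = 1/((-1028 + (-19 - 22*16))*(2049 + 482) + 3305) - 1*2733 = 1/((-1028 + (-19 - 352))*2531 + 3305) - 2733 = 1/((-1028 - 371)*2531 + 3305) - 2733 = 1/(-1399*2531 + 3305) - 2733 = 1/(-3540869 + 3305) - 2733 = 1/(-3537564) - 2733 = -1/3537564 - 2733 = -9668162413/3537564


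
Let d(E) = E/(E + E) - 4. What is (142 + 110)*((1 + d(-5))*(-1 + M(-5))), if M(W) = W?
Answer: 3780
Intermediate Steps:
d(E) = -7/2 (d(E) = E/((2*E)) - 4 = (1/(2*E))*E - 4 = ½ - 4 = -7/2)
(142 + 110)*((1 + d(-5))*(-1 + M(-5))) = (142 + 110)*((1 - 7/2)*(-1 - 5)) = 252*(-5/2*(-6)) = 252*15 = 3780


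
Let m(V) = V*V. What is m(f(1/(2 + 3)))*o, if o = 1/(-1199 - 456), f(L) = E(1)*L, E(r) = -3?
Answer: -9/41375 ≈ -0.00021752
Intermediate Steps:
f(L) = -3*L
m(V) = V**2
o = -1/1655 (o = 1/(-1655) = -1/1655 ≈ -0.00060423)
m(f(1/(2 + 3)))*o = (-3/(2 + 3))**2*(-1/1655) = (-3/5)**2*(-1/1655) = (9/25)*(-1/1655) = -9/41375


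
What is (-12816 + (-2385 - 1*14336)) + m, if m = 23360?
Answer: -6177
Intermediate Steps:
(-12816 + (-2385 - 1*14336)) + m = (-12816 + (-2385 - 1*14336)) + 23360 = (-12816 + (-2385 - 14336)) + 23360 = (-12816 - 16721) + 23360 = -29537 + 23360 = -6177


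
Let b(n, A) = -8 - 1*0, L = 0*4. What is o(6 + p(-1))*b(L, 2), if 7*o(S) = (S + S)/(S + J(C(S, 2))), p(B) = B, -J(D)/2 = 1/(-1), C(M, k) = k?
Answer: -80/49 ≈ -1.6327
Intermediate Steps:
L = 0
J(D) = 2 (J(D) = -2/(-1) = -2*(-1) = 2)
b(n, A) = -8 (b(n, A) = -8 + 0 = -8)
o(S) = 2*S/(7*(2 + S)) (o(S) = ((S + S)/(S + 2))/7 = ((2*S)/(2 + S))/7 = (2*S/(2 + S))/7 = 2*S/(7*(2 + S)))
o(6 + p(-1))*b(L, 2) = (2*(6 - 1)/(7*(2 + (6 - 1))))*(-8) = ((2/7)*5/(2 + 5))*(-8) = ((2/7)*5/7)*(-8) = ((2/7)*5*(⅐))*(-8) = (10/49)*(-8) = -80/49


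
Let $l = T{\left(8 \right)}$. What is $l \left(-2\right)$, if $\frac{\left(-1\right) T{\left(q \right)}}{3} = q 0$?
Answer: $0$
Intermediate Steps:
$T{\left(q \right)} = 0$ ($T{\left(q \right)} = - 3 q 0 = \left(-3\right) 0 = 0$)
$l = 0$
$l \left(-2\right) = 0 \left(-2\right) = 0$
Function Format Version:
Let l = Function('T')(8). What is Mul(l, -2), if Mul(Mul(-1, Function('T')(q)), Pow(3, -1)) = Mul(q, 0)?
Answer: 0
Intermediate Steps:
Function('T')(q) = 0 (Function('T')(q) = Mul(-3, Mul(q, 0)) = Mul(-3, 0) = 0)
l = 0
Mul(l, -2) = Mul(0, -2) = 0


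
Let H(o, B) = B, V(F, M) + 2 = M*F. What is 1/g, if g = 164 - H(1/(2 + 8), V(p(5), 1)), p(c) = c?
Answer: 1/161 ≈ 0.0062112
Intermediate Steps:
V(F, M) = -2 + F*M (V(F, M) = -2 + M*F = -2 + F*M)
g = 161 (g = 164 - (-2 + 5*1) = 164 - (-2 + 5) = 164 - 1*3 = 164 - 3 = 161)
1/g = 1/161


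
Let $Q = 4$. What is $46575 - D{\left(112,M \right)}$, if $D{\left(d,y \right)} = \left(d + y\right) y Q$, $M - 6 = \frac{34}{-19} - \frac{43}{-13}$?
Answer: $\frac{2622212187}{61009} \approx 42981.0$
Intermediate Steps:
$M = \frac{1857}{247}$ ($M = 6 + \left(\frac{34}{-19} - \frac{43}{-13}\right) = 6 + \left(34 \left(- \frac{1}{19}\right) - - \frac{43}{13}\right) = 6 + \left(- \frac{34}{19} + \frac{43}{13}\right) = 6 + \frac{375}{247} = \frac{1857}{247} \approx 7.5182$)
$D{\left(d,y \right)} = 4 y \left(d + y\right)$ ($D{\left(d,y \right)} = \left(d + y\right) y 4 = y \left(d + y\right) 4 = 4 y \left(d + y\right)$)
$46575 - D{\left(112,M \right)} = 46575 - 4 \cdot \frac{1857}{247} \left(112 + \frac{1857}{247}\right) = 46575 - 4 \cdot \frac{1857}{247} \cdot \frac{29521}{247} = 46575 - \frac{219281988}{61009} = \frac{2622212187}{61009}$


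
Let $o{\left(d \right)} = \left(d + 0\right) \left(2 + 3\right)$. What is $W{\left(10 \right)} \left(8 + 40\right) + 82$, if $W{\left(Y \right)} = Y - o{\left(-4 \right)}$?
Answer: $1522$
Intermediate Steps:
$o{\left(d \right)} = 5 d$ ($o{\left(d \right)} = d 5 = 5 d$)
$W{\left(Y \right)} = 20 + Y$ ($W{\left(Y \right)} = Y - 5 \left(-4\right) = Y - -20 = Y + 20 = 20 + Y$)
$W{\left(10 \right)} \left(8 + 40\right) + 82 = \left(20 + 10\right) \left(8 + 40\right) + 82 = 30 \cdot 48 + 82 = 1440 + 82 = 1522$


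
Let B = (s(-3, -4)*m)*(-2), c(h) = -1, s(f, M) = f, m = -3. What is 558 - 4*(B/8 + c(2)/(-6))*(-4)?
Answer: 1574/3 ≈ 524.67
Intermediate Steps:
B = -18 (B = -3*(-3)*(-2) = 9*(-2) = -18)
558 - 4*(B/8 + c(2)/(-6))*(-4) = 558 - 4*(-18/8 - 1/(-6))*(-4) = 558 - 4*(-18*⅛ - 1*(-⅙))*(-4) = 558 - 4*(-9/4 + ⅙)*(-4) = 558 - 4*(-25/12)*(-4) = 558 + (25/3)*(-4) = 558 - 100/3 = 1574/3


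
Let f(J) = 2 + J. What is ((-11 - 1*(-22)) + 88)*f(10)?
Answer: 1188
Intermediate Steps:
((-11 - 1*(-22)) + 88)*f(10) = ((-11 - 1*(-22)) + 88)*(2 + 10) = ((-11 + 22) + 88)*12 = (11 + 88)*12 = 99*12 = 1188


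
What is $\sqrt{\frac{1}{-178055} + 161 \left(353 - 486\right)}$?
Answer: $\frac{2 i \sqrt{169717205873095}}{178055} \approx 146.33 i$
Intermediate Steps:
$\sqrt{\frac{1}{-178055} + 161 \left(353 - 486\right)} = \sqrt{- \frac{1}{178055} + 161 \left(-133\right)} = \sqrt{- \frac{1}{178055} - 21413} = \sqrt{- \frac{3812691716}{178055}} = \frac{2 i \sqrt{169717205873095}}{178055}$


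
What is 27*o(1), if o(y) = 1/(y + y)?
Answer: 27/2 ≈ 13.500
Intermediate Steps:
o(y) = 1/(2*y)
27*o(1) = 27*((½)/1) = 27*((½)*1) = 27*(½) = 27/2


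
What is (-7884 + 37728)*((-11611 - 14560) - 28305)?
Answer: -1625781744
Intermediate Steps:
(-7884 + 37728)*((-11611 - 14560) - 28305) = 29844*(-26171 - 28305) = 29844*(-54476) = -1625781744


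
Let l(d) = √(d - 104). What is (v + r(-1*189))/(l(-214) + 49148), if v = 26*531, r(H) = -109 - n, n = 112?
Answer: 333837790/1207763111 - 13585*I*√318/2415526222 ≈ 0.27641 - 0.00010029*I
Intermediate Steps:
l(d) = √(-104 + d)
r(H) = -221 (r(H) = -109 - 1*112 = -109 - 112 = -221)
v = 13806
(v + r(-1*189))/(l(-214) + 49148) = (13806 - 221)/(√(-104 - 214) + 49148) = 13585/(√(-318) + 49148) = 13585/(I*√318 + 49148) = 13585/(49148 + I*√318)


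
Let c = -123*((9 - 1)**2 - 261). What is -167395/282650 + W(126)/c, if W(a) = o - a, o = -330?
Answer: -279002443/456592810 ≈ -0.61105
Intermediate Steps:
W(a) = -330 - a
c = 24231 (c = -123*(8**2 - 261) = -123*(64 - 261) = -123*(-197) = 24231)
-167395/282650 + W(126)/c = -167395/282650 + (-330 - 1*126)/24231 = -167395*1/282650 + (-330 - 126)*(1/24231) = -33479/56530 - 456*1/24231 = -33479/56530 - 152/8077 = -279002443/456592810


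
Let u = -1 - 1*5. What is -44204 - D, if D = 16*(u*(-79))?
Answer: -51788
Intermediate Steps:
u = -6 (u = -1 - 5 = -6)
D = 7584 (D = 16*(-6*(-79)) = 16*474 = 7584)
-44204 - D = -44204 - 1*7584 = -44204 - 7584 = -51788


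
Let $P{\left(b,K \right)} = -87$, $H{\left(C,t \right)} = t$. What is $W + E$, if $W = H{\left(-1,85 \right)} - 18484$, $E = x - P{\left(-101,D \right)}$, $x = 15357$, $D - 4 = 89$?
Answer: $-2955$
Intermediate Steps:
$D = 93$ ($D = 4 + 89 = 93$)
$E = 15444$ ($E = 15357 - -87 = 15357 + 87 = 15444$)
$W = -18399$ ($W = 85 - 18484 = -18399$)
$W + E = -18399 + 15444 = -2955$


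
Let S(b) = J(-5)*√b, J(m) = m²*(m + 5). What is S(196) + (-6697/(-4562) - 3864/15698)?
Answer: 43750969/35807138 ≈ 1.2219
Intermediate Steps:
J(m) = m²*(5 + m)
S(b) = 0 (S(b) = ((-5)²*(5 - 5))*√b = (25*0)*√b = 0*√b = 0)
S(196) + (-6697/(-4562) - 3864/15698) = 0 + (-6697/(-4562) - 3864/15698) = 0 + (-6697*(-1/4562) - 3864*1/15698) = 0 + (6697/4562 - 1932/7849) = 0 + 43750969/35807138 = 43750969/35807138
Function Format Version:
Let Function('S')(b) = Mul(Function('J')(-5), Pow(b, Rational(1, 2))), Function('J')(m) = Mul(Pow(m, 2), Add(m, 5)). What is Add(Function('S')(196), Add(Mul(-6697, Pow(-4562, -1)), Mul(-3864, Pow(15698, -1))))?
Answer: Rational(43750969, 35807138) ≈ 1.2219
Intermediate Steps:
Function('J')(m) = Mul(Pow(m, 2), Add(5, m))
Function('S')(b) = 0 (Function('S')(b) = Mul(Mul(Pow(-5, 2), Add(5, -5)), Pow(b, Rational(1, 2))) = Mul(Mul(25, 0), Pow(b, Rational(1, 2))) = Mul(0, Pow(b, Rational(1, 2))) = 0)
Add(Function('S')(196), Add(Mul(-6697, Pow(-4562, -1)), Mul(-3864, Pow(15698, -1)))) = Add(0, Add(Mul(-6697, Pow(-4562, -1)), Mul(-3864, Pow(15698, -1)))) = Add(0, Add(Mul(-6697, Rational(-1, 4562)), Mul(-3864, Rational(1, 15698)))) = Add(0, Add(Rational(6697, 4562), Rational(-1932, 7849))) = Add(0, Rational(43750969, 35807138)) = Rational(43750969, 35807138)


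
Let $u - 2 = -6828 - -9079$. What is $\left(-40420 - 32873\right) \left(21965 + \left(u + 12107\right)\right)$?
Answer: $-2662368225$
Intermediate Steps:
$u = 2253$ ($u = 2 - -2251 = 2 + \left(-6828 + 9079\right) = 2 + 2251 = 2253$)
$\left(-40420 - 32873\right) \left(21965 + \left(u + 12107\right)\right) = \left(-40420 - 32873\right) \left(21965 + \left(2253 + 12107\right)\right) = - 73293 \left(21965 + 14360\right) = \left(-73293\right) 36325 = -2662368225$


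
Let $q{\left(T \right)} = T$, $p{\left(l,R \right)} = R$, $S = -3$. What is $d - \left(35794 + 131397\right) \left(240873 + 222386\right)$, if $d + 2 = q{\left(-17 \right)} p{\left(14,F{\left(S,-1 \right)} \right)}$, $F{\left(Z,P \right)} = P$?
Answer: $-77452735454$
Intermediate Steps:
$d = 15$ ($d = -2 - -17 = -2 + 17 = 15$)
$d - \left(35794 + 131397\right) \left(240873 + 222386\right) = 15 - \left(35794 + 131397\right) \left(240873 + 222386\right) = 15 - 167191 \cdot 463259 = 15 - 77452735469 = -77452735454$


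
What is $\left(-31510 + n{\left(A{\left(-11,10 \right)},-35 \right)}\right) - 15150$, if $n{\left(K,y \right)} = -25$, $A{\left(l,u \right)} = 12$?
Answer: $-46685$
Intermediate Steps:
$\left(-31510 + n{\left(A{\left(-11,10 \right)},-35 \right)}\right) - 15150 = \left(-31510 - 25\right) - 15150 = -31535 - 15150 = -46685$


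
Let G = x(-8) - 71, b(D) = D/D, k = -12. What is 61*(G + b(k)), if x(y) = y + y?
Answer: -5246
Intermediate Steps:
x(y) = 2*y
b(D) = 1
G = -87 (G = 2*(-8) - 71 = -16 - 71 = -87)
61*(G + b(k)) = 61*(-87 + 1) = 61*(-86) = -5246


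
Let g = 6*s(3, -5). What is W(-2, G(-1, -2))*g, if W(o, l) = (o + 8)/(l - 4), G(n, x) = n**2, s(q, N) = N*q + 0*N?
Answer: 180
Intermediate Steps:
s(q, N) = N*q (s(q, N) = N*q + 0 = N*q)
W(o, l) = (8 + o)/(-4 + l)
g = -90 (g = 6*(-5*3) = 6*(-15) = -90)
W(-2, G(-1, -2))*g = ((8 - 2)/(-4 + (-1)**2))*(-90) = (6/(-4 + 1))*(-90) = (6/(-3))*(-90) = -1/3*6*(-90) = -2*(-90) = 180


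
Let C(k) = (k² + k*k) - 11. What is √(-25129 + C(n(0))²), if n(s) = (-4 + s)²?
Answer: 4*√14117 ≈ 475.26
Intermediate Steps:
C(k) = -11 + 2*k² (C(k) = (k² + k²) - 11 = 2*k² - 11 = -11 + 2*k²)
√(-25129 + C(n(0))²) = √(-25129 + (-11 + 2*((-4 + 0)²)²)²) = √(-25129 + (-11 + 2*((-4)²)²)²) = √(-25129 + (-11 + 2*16²)²) = √(-25129 + (-11 + 2*256)²) = √(-25129 + (-11 + 512)²) = √(-25129 + 501²) = √(-25129 + 251001) = √225872 = 4*√14117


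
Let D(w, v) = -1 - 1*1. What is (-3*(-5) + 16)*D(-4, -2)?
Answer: -62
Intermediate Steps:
D(w, v) = -2 (D(w, v) = -1 - 1 = -2)
(-3*(-5) + 16)*D(-4, -2) = (-3*(-5) + 16)*(-2) = (15 + 16)*(-2) = 31*(-2) = -62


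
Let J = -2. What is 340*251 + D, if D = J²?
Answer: 85344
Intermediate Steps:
D = 4 (D = (-2)² = 4)
340*251 + D = 340*251 + 4 = 85340 + 4 = 85344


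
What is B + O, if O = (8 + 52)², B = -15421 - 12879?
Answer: -24700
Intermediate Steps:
B = -28300
O = 3600 (O = 60² = 3600)
B + O = -28300 + 3600 = -24700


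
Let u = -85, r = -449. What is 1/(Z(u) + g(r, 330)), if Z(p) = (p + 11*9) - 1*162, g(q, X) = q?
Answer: -1/597 ≈ -0.0016750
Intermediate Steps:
Z(p) = -63 + p (Z(p) = (p + 99) - 162 = (99 + p) - 162 = -63 + p)
1/(Z(u) + g(r, 330)) = 1/((-63 - 85) - 449) = 1/(-148 - 449) = 1/(-597) = -1/597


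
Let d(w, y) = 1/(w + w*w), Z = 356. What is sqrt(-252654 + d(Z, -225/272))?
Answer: I*sqrt(1020240630752091)/63546 ≈ 502.65*I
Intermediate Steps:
d(w, y) = 1/(w + w**2)
sqrt(-252654 + d(Z, -225/272)) = sqrt(-252654 + 1/(356*(1 + 356))) = sqrt(-252654 + (1/356)/357) = sqrt(-252654 + (1/356)*(1/357)) = sqrt(-252654 + 1/127092) = sqrt(-32110302167/127092) = I*sqrt(1020240630752091)/63546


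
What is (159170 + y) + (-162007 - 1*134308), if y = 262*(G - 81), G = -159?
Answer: -200025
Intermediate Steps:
y = -62880 (y = 262*(-159 - 81) = 262*(-240) = -62880)
(159170 + y) + (-162007 - 1*134308) = (159170 - 62880) + (-162007 - 1*134308) = 96290 + (-162007 - 134308) = 96290 - 296315 = -200025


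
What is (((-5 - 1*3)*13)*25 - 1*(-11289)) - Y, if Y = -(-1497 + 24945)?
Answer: 32137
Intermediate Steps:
Y = -23448 (Y = -1*23448 = -23448)
(((-5 - 1*3)*13)*25 - 1*(-11289)) - Y = (((-5 - 1*3)*13)*25 - 1*(-11289)) - 1*(-23448) = (((-5 - 3)*13)*25 + 11289) + 23448 = (-8*13*25 + 11289) + 23448 = (-104*25 + 11289) + 23448 = (-2600 + 11289) + 23448 = 8689 + 23448 = 32137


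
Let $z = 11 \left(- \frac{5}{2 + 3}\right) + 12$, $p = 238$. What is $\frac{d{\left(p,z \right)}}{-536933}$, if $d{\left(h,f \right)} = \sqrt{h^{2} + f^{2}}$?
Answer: $- \frac{\sqrt{56645}}{536933} \approx -0.00044326$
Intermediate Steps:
$z = 1$ ($z = 11 \left(- \frac{5}{5}\right) + 12 = 11 \left(\left(-5\right) \frac{1}{5}\right) + 12 = 11 \left(-1\right) + 12 = -11 + 12 = 1$)
$d{\left(h,f \right)} = \sqrt{f^{2} + h^{2}}$
$\frac{d{\left(p,z \right)}}{-536933} = \frac{\sqrt{1^{2} + 238^{2}}}{-536933} = \sqrt{1 + 56644} \left(- \frac{1}{536933}\right) = \sqrt{56645} \left(- \frac{1}{536933}\right) = - \frac{\sqrt{56645}}{536933}$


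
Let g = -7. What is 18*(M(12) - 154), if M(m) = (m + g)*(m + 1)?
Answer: -1602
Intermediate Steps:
M(m) = (1 + m)*(-7 + m) (M(m) = (m - 7)*(m + 1) = (-7 + m)*(1 + m) = (1 + m)*(-7 + m))
18*(M(12) - 154) = 18*((-7 + 12**2 - 6*12) - 154) = 18*((-7 + 144 - 72) - 154) = 18*(65 - 154) = 18*(-89) = -1602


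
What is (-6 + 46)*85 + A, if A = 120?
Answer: 3520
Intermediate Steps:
(-6 + 46)*85 + A = (-6 + 46)*85 + 120 = 40*85 + 120 = 3400 + 120 = 3520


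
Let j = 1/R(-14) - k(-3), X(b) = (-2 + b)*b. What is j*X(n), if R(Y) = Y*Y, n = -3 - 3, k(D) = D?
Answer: 7068/49 ≈ 144.24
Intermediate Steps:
n = -6
X(b) = b*(-2 + b)
R(Y) = Y²
j = 589/196 (j = 1/((-14)²) - 1*(-3) = 1/196 + 3 = 589/196 ≈ 3.0051)
j*X(n) = 589*(-6*(-2 - 6))/196 = 589*(-6*(-8))/196 = (589/196)*48 = 7068/49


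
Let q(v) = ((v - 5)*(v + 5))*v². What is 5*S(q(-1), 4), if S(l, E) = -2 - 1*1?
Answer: -15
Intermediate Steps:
q(v) = v²*(-5 + v)*(5 + v) (q(v) = ((-5 + v)*(5 + v))*v² = v²*(-5 + v)*(5 + v))
S(l, E) = -3 (S(l, E) = -2 - 1 = -3)
5*S(q(-1), 4) = 5*(-3) = -15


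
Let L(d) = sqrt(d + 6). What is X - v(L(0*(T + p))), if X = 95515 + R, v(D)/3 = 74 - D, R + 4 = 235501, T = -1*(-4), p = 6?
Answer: 330790 + 3*sqrt(6) ≈ 3.3080e+5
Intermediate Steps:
T = 4
R = 235497 (R = -4 + 235501 = 235497)
L(d) = sqrt(6 + d)
v(D) = 222 - 3*D (v(D) = 3*(74 - D) = 222 - 3*D)
X = 331012 (X = 95515 + 235497 = 331012)
X - v(L(0*(T + p))) = 331012 - (222 - 3*sqrt(6 + 0*(4 + 6))) = 331012 - (222 - 3*sqrt(6 + 0*10)) = 331012 - (222 - 3*sqrt(6 + 0)) = 331012 - (222 - 3*sqrt(6)) = 331012 + (-222 + 3*sqrt(6)) = 330790 + 3*sqrt(6)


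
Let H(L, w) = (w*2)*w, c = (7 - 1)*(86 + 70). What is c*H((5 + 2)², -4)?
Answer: 29952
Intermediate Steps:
c = 936 (c = 6*156 = 936)
H(L, w) = 2*w² (H(L, w) = (2*w)*w = 2*w²)
c*H((5 + 2)², -4) = 936*(2*(-4)²) = 936*(2*16) = 936*32 = 29952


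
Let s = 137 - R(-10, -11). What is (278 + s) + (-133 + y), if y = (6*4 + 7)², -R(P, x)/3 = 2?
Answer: 1249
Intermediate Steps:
R(P, x) = -6 (R(P, x) = -3*2 = -6)
y = 961 (y = (24 + 7)² = 31² = 961)
s = 143 (s = 137 - 1*(-6) = 137 + 6 = 143)
(278 + s) + (-133 + y) = (278 + 143) + (-133 + 961) = 421 + 828 = 1249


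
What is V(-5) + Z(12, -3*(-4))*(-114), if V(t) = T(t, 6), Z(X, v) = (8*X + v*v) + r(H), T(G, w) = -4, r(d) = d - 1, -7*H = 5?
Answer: -190180/7 ≈ -27169.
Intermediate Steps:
H = -5/7 (H = -⅐*5 = -5/7 ≈ -0.71429)
r(d) = -1 + d
Z(X, v) = -12/7 + v² + 8*X (Z(X, v) = (8*X + v*v) + (-1 - 5/7) = (8*X + v²) - 12/7 = (v² + 8*X) - 12/7 = -12/7 + v² + 8*X)
V(t) = -4
V(-5) + Z(12, -3*(-4))*(-114) = -4 + (-12/7 + (-3*(-4))² + 8*12)*(-114) = -4 + (-12/7 + 12² + 96)*(-114) = -4 + (-12/7 + 144 + 96)*(-114) = -4 + (1668/7)*(-114) = -4 - 190152/7 = -190180/7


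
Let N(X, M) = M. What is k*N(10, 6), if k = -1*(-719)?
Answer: 4314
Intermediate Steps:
k = 719
k*N(10, 6) = 719*6 = 4314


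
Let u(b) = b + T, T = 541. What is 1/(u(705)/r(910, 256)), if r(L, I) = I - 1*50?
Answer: 103/623 ≈ 0.16533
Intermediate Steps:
u(b) = 541 + b (u(b) = b + 541 = 541 + b)
r(L, I) = -50 + I (r(L, I) = I - 50 = -50 + I)
1/(u(705)/r(910, 256)) = 1/((541 + 705)/(-50 + 256)) = 1/(1246/206) = 1/(1246*(1/206)) = 1/(623/103) = 103/623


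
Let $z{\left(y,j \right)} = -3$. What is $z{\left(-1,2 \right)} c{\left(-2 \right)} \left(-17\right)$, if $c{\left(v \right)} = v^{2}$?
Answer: $204$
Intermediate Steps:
$z{\left(-1,2 \right)} c{\left(-2 \right)} \left(-17\right) = - 3 \left(-2\right)^{2} \left(-17\right) = \left(-3\right) 4 \left(-17\right) = \left(-12\right) \left(-17\right) = 204$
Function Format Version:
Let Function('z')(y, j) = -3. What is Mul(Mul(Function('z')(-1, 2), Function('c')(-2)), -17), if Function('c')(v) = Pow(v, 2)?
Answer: 204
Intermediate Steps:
Mul(Mul(Function('z')(-1, 2), Function('c')(-2)), -17) = Mul(Mul(-3, Pow(-2, 2)), -17) = Mul(Mul(-3, 4), -17) = Mul(-12, -17) = 204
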